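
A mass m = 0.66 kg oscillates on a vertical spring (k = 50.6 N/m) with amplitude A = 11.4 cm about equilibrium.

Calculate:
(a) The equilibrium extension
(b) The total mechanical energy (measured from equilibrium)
x_eq = mg/k = 0.66×9.81/50.6 = 0.128 m = 12.8 cm
E = ½kA² = ½×50.6×(0.114)² = 0.3288 J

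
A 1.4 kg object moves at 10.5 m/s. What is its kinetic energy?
KE = ½mv² = ½×1.4×10.5² = 77.175 J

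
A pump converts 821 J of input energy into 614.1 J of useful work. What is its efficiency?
η = W_out/W_in = 614.1/821 = 0.748 = 74.8%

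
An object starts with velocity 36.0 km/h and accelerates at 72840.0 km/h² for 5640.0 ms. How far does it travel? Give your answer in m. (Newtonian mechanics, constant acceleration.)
d = v₀t + ½at² (with unit conversion) = 145.8 m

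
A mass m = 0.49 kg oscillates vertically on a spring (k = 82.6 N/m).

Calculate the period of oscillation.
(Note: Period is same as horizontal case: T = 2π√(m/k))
T = 2π√(m/k) = 2π√(0.49/82.6) = 0.4839 s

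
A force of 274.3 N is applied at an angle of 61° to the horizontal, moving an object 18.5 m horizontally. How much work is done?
W = Fd cosθ = 274.3×18.5×cos(61°) = 2460.2 J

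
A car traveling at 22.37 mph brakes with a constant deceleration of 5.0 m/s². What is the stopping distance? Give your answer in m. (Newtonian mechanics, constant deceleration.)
d = v₀² / (2a) (with unit conversion) = 10.0 m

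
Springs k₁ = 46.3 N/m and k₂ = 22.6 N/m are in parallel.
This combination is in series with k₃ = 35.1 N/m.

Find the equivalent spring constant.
k₁₂ = k₁ + k₂ = 68.9 N/m (parallel)
1/k_eq = 1/k₁₂ + 1/k₃ → k_eq = 23.25 N/m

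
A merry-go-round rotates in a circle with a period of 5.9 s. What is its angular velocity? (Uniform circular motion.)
ω = 2π/T = 2π/5.9 = 1.0649 rad/s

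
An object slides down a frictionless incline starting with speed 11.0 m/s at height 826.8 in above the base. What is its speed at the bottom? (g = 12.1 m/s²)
½mv₀² + mgh = ½mv² → v = √(v₀² + 2gh) = √(11² + 2×12.1×21) = 25.08 m/s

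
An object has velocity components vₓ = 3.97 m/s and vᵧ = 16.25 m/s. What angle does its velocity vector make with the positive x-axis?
θ = arctan(vᵧ/vₓ) = arctan(16.25/3.97) = 76.27°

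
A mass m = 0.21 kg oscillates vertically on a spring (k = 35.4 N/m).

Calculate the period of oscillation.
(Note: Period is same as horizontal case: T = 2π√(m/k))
T = 2π√(m/k) = 2π√(0.21/35.4) = 0.4839 s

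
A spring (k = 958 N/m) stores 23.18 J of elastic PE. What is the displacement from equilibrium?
PE = ½kx² → x = √(2PE/k) = √(2×23.18/958) = 0.22 m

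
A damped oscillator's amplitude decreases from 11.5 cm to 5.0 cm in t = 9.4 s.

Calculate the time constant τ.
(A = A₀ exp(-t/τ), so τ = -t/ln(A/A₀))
A/A₀ = 5.0/11.5 = 0.4348; ln(A/A₀) = -0.8329
τ = −t/ln(A/A₀) = −9.4/-0.8329 = 11.29 s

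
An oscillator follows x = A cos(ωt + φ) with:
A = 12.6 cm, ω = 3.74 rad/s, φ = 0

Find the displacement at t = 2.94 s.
x = A cos(ωt + φ) = 12.6×cos(3.74×2.94 + 0) = 0.000324 cm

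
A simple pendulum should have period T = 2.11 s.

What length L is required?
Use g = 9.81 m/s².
T = 2π√(L/g) → L = g(T/2π)² = 9.81×(2.11/2π)² = 1.106 m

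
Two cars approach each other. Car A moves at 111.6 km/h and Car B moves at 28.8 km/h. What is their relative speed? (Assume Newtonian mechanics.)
v_rel = v_A + v_B = 111.6 + 28.8 = 140.4 km/h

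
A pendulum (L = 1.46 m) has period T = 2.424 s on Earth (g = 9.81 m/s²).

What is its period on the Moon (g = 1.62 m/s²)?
T = 2π√(L/g), so T_moon/T_earth = √(g_earth/g_moon)
T_moon = 2π√(1.46/1.62) = 5.965 s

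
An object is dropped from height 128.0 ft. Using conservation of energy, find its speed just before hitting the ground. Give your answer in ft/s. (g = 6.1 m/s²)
mgh = ½mv² → v = √(2gh) = √(2×6.1×39.01) = 21.82 m/s = 71.58 ft/s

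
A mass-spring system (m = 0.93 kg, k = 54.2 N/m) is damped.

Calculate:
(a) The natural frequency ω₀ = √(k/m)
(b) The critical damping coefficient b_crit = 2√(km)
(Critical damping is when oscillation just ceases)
ω₀ = √(k/m) = √(54.2/0.93) = 7.634 rad/s
b_crit = 2√(km) = 2√(54.2×0.93) = 14.2 kg/s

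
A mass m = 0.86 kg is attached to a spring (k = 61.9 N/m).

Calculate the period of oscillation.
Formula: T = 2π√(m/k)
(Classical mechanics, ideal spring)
T = 2π√(m/k) = 2π√(0.86/61.9) = 0.7406 s; f = 1/T = 1.35 Hz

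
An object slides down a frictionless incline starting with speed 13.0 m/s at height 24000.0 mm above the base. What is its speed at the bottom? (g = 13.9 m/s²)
½mv₀² + mgh = ½mv² → v = √(v₀² + 2gh) = √(13² + 2×13.9×24) = 28.92 m/s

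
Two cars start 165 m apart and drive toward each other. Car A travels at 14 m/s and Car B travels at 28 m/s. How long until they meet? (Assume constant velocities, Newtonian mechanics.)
Combined speed: v_combined = 14 + 28 = 42 m/s
Time to meet: t = d/42 = 165/42 = 3.93 s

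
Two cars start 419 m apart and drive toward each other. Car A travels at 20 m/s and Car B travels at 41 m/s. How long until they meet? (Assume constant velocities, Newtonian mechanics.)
Combined speed: v_combined = 20 + 41 = 61 m/s
Time to meet: t = d/61 = 419/61 = 6.87 s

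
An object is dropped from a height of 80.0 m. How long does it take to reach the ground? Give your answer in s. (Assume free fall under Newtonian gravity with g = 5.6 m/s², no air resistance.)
t = √(2h/g) = 5.345 s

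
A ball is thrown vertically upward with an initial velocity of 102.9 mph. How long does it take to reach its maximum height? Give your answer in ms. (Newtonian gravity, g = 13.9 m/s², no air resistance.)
t_up = v₀/g (with unit conversion) = 3309.0 ms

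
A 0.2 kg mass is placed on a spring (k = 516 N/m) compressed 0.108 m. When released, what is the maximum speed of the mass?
½kx² = ½mv² → v = x√(k/m) = 0.108×√(516/0.2) = 5.486 m/s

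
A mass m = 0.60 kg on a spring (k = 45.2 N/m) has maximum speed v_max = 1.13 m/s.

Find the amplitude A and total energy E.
½mv²_max = ½kA² → A = v_max√(m/k) = 1.13×√(0.6/45.2) = 0.1302 m = 13.02 cm
E = ½mv²_max = ½×0.6×1.13² = 0.3831 J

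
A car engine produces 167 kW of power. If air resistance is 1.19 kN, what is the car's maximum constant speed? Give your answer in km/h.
P = Fv → v = P/F = 167000 W / 1190 N = 140.3 m/s = 505.2 km/h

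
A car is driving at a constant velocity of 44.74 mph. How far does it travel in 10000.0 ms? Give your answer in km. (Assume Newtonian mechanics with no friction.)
d = vt (with unit conversion) = 0.2 km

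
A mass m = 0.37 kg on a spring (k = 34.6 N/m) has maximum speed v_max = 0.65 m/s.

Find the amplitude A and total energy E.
½mv²_max = ½kA² → A = v_max√(m/k) = 0.65×√(0.37/34.6) = 0.06722 m = 6.722 cm
E = ½mv²_max = ½×0.37×0.65² = 0.07816 J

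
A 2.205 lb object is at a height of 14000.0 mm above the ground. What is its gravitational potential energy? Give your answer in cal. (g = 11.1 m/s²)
PE = mgh = 1 kg × 11.1 m/s² × 14 m = 155.4 J = 37.15 cal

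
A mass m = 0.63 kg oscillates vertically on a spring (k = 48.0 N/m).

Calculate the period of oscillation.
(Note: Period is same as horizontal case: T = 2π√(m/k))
T = 2π√(m/k) = 2π√(0.63/48.0) = 0.7198 s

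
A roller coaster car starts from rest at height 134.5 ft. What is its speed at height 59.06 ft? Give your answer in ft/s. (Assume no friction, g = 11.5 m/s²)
mgh₁ = ½mv₂² + mgh₂ → v₂ = √(2g(h₁−h₂)) = √(2×11.5×(41−18)) = 23 m/s = 75.45 ft/s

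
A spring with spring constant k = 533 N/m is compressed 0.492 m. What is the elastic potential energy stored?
PE = ½kx² = ½×533×0.492² = 64.51 J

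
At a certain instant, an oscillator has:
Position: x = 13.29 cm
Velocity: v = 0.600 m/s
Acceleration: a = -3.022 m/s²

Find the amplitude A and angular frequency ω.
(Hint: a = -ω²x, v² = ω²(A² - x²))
a = −ω²x → ω = √(|a|/x) = √(3.022/0.1329) = 4.769 rad/s
v² = ω²(A² − x²) → A = √(x² + v²/ω²) = √(0.1329² + 0.6²/4.769²) = 0.183 m = 18.3 cm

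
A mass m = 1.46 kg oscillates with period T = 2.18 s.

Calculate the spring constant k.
T = 2π√(m/k) → k = m(2π/T)² = 1.46×(2π/2.18)² = 12.13 N/m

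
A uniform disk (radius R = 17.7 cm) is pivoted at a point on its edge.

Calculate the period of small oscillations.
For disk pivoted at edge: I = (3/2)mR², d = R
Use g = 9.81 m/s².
I/m = (3/2)R² = 0.04699 m²; d = R = 0.177 m
T = 2π√((3/2)R²/(gR)) = 2π√(3R/(2g)) = 1.034 s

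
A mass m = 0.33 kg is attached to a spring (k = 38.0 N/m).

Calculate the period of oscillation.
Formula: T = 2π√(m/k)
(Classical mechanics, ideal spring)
T = 2π√(m/k) = 2π√(0.33/38.0) = 0.5855 s; f = 1/T = 1.708 Hz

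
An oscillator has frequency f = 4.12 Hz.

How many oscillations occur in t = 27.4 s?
n = f×t = 4.12×27.4 = 112.9 oscillations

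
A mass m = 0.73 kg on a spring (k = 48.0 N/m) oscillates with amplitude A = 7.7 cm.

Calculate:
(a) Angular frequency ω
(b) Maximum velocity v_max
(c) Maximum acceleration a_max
ω = √(k/m) = √(48.0/0.73) = 8.109 rad/s
v_max = ωA = 8.109×0.077 = 0.6244 m/s
a_max = ω²A = 8.109²×0.077 = 5.063 m/s²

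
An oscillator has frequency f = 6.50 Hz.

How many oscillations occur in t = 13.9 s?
n = f×t = 6.5×13.9 = 90.35 oscillations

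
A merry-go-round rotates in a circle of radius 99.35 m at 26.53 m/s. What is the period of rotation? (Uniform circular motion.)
T = 2πr/v = 2π×99.35/26.53 = 23.53 s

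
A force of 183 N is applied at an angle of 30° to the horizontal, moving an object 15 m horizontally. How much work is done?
W = Fd cosθ = 183×15×cos(30°) = 2377.2 J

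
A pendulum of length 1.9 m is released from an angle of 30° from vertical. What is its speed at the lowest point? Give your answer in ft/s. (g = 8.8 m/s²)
h = L(1 − cosθ) = 1.9×(1 − cos30°) = 0.2546 m
v = √(2gh) = √(2×8.8×0.2546) = 2.117 m/s = 6.944 ft/s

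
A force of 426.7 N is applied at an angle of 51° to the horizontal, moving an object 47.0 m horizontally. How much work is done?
W = Fd cosθ = 426.7×47.0×cos(51°) = 12621.0 J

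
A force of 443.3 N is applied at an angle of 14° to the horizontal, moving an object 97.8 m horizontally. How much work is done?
W = Fd cosθ = 443.3×97.8×cos(14°) = 42067.0 J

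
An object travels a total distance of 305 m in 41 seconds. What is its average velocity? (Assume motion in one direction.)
v_avg = Δd / Δt = 305 / 41 = 7.44 m/s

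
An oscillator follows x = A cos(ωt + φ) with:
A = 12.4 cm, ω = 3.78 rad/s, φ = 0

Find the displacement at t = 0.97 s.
x = A cos(ωt + φ) = 12.4×cos(3.78×0.97 + 0) = -10.73 cm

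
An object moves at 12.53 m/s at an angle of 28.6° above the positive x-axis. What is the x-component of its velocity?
vₓ = v cos(θ) = 12.53 × cos(28.6°) = 11.0 m/s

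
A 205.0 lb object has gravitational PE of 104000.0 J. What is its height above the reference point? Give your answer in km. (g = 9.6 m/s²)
PE = mgh → h = PE/(mg) = 1.04e+05 J / (92.99 kg × 9.6 m/s²) = 116.5 m = 0.1165 km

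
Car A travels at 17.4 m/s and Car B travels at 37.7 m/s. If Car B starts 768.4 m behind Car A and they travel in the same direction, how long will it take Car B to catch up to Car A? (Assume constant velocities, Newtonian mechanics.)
Relative speed: v_rel = 37.7 - 17.4 = 20.3 m/s
Time to catch: t = d₀/v_rel = 768.4/20.3 = 37.85 s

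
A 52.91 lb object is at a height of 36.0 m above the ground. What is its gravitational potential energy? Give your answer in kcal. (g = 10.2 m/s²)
PE = mgh = 24 kg × 10.2 m/s² × 36 m = 8813 J = 2.106 kcal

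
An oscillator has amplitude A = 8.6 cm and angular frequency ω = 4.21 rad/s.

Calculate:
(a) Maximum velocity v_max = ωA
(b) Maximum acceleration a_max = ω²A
v_max = ωA = 4.21×0.086 = 0.3621 m/s
a_max = ω²A = 4.21²×0.086 = 1.524 m/s²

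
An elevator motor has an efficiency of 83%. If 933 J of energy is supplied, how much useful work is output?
W_out = η × W_in = 0.83 × 933 = 774.39 J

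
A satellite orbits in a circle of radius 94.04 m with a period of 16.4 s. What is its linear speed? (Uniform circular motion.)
v = 2πr/T = 2π×94.04/16.4 = 36.03 m/s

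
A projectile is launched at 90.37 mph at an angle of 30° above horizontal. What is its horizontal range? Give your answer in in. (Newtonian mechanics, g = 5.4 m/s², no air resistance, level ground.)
R = v₀² sin(2θ) / g (with unit conversion) = 10300.0 in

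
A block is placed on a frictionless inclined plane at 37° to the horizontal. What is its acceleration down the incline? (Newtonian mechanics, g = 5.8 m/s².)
a = g sin(θ) = 5.8 × sin(37°) = 5.8 × 0.6018 = 3.49 m/s²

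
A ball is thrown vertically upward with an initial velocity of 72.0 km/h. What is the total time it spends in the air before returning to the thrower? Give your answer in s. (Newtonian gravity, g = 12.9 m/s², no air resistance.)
t_total = 2v₀/g (with unit conversion) = 3.101 s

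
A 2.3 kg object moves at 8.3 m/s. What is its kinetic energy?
KE = ½mv² = ½×2.3×8.3² = 79.2235 J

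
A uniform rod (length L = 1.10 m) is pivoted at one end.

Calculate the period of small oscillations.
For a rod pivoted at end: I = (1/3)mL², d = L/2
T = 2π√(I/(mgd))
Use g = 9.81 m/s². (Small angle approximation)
I/m = (1/3)L² = 0.4033 m²; d = L/2 = 0.55 m
T = 2π√(I/(mgd)) = 2π√(0.4033/(9.81×0.55)) = 1.718 s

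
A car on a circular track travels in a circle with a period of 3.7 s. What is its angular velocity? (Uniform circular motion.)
ω = 2π/T = 2π/3.7 = 1.6982 rad/s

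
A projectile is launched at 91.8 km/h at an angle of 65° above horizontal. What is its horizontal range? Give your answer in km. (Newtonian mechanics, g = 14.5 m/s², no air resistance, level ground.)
R = v₀² sin(2θ) / g (with unit conversion) = 0.03435 km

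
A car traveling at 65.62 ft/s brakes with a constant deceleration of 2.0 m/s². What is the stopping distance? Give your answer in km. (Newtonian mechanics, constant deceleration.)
d = v₀² / (2a) (with unit conversion) = 0.1 km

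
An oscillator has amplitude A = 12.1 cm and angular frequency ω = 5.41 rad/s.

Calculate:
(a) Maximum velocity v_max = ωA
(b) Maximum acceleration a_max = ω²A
v_max = ωA = 5.41×0.121 = 0.6546 m/s
a_max = ω²A = 5.41²×0.121 = 3.541 m/s²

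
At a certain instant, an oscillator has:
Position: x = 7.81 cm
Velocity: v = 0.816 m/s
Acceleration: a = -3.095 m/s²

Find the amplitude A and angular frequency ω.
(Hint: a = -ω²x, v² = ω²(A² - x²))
a = −ω²x → ω = √(|a|/x) = √(3.095/0.0781) = 6.295 rad/s
v² = ω²(A² − x²) → A = √(x² + v²/ω²) = √(0.0781² + 0.816²/6.295²) = 0.1513 m = 15.13 cm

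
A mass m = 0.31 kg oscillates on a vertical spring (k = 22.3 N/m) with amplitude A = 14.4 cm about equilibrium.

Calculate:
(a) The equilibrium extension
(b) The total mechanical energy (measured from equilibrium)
x_eq = mg/k = 0.31×9.81/22.3 = 0.1364 m = 13.64 cm
E = ½kA² = ½×22.3×(0.144)² = 0.2312 J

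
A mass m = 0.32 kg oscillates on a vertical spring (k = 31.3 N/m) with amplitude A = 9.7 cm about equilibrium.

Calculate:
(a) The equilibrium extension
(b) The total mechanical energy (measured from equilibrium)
x_eq = mg/k = 0.32×9.81/31.3 = 0.1003 m = 10.03 cm
E = ½kA² = ½×31.3×(0.097)² = 0.1473 J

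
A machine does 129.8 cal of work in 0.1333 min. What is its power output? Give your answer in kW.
P = W/t = 543.1 J / 7.998 s = 67.9 W = 0.0679 kW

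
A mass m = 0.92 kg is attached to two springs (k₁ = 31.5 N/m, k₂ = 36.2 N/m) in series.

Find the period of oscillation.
k_eq = k₁k₂/(k₁+k₂) = 16.84 N/m
T = 2π√(m/k_eq) = 2π√(0.92/16.84) = 1.468 s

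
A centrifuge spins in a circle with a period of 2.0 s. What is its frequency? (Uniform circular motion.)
f = 1/T = 1/2.0 = 0.5 Hz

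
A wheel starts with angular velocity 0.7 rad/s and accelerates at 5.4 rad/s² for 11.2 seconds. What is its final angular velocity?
ω = ω₀ + αt = 0.7 + 5.4 × 11.2 = 61.18 rad/s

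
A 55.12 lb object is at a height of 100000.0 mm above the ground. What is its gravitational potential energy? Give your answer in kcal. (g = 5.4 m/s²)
PE = mgh = 25 kg × 5.4 m/s² × 100 m = 1.35e+04 J = 3.227 kcal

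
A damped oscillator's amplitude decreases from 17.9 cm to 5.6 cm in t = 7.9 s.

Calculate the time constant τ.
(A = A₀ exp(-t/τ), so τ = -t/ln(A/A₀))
A/A₀ = 5.6/17.9 = 0.3128; ln(A/A₀) = -1.162
τ = −t/ln(A/A₀) = −7.9/-1.162 = 6.798 s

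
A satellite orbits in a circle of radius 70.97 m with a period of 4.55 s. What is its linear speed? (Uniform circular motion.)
v = 2πr/T = 2π×70.97/4.55 = 98.0 m/s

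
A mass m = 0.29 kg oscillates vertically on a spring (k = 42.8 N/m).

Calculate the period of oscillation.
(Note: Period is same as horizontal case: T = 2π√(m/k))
T = 2π√(m/k) = 2π√(0.29/42.8) = 0.5172 s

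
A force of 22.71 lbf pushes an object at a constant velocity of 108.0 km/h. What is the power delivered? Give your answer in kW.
P = Fv = 101 N × 30 m/s = 3031 W = 3.031 kW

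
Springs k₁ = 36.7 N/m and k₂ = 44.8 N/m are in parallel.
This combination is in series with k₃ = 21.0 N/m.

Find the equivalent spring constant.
k₁₂ = k₁ + k₂ = 81.5 N/m (parallel)
1/k_eq = 1/k₁₂ + 1/k₃ → k_eq = 16.7 N/m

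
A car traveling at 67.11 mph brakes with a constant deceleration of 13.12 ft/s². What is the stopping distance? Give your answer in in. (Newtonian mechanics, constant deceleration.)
d = v₀² / (2a) (with unit conversion) = 4431.0 in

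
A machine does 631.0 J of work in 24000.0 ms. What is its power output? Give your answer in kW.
P = W/t = 631 J / 24 s = 26.29 W = 0.02629 kW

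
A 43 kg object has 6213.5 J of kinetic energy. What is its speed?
KE = ½mv² → v = √(2KE/m) = √(2×6213.5/43) = 17.0 m/s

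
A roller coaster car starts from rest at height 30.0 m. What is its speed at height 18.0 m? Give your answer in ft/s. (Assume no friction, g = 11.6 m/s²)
mgh₁ = ½mv₂² + mgh₂ → v₂ = √(2g(h₁−h₂)) = √(2×11.6×(30−18)) = 16.69 m/s = 54.74 ft/s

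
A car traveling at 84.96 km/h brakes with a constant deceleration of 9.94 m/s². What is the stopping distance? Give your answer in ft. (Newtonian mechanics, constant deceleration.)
d = v₀² / (2a) (with unit conversion) = 91.92 ft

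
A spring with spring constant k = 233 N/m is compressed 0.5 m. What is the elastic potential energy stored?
PE = ½kx² = ½×233×0.5² = 29.12 J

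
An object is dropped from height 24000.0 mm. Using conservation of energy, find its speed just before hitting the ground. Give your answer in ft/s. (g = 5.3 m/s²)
mgh = ½mv² → v = √(2gh) = √(2×5.3×24) = 15.95 m/s = 52.33 ft/s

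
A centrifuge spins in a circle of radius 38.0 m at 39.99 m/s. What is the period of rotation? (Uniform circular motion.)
T = 2πr/v = 2π×38.0/39.99 = 5.97 s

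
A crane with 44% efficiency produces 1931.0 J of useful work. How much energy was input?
W_in = W_out/η = 1931.0/0.44 = 4388.6 J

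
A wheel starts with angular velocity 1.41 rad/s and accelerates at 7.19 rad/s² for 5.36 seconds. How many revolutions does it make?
θ = ω₀t + ½αt² = 1.41×5.36 + ½×7.19×5.36² = 110.84 rad
Revolutions = θ/(2π) = 110.84/(2π) = 17.64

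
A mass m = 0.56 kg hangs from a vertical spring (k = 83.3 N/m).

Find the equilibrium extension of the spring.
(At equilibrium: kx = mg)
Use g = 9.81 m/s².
x_eq = mg/k = 0.56×9.81/83.3 = 0.06595 m = 6.595 cm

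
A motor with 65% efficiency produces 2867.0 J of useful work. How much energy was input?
W_in = W_out/η = 2867.0/0.65 = 4410.8 J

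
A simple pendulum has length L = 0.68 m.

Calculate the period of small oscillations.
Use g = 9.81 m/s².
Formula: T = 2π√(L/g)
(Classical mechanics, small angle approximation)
T = 2π√(L/g) = 2π√(0.68/9.81) = 1.654 s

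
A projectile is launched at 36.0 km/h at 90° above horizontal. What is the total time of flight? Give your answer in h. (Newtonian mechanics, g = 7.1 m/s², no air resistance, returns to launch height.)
T = 2v₀sin(θ)/g (with unit conversion) = 0.0007825 h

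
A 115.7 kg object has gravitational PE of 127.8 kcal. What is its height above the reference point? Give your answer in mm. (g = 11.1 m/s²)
PE = mgh → h = PE/(mg) = 5.347e+05 J / (115.7 kg × 11.1 m/s²) = 416.4 m = 416400.0 mm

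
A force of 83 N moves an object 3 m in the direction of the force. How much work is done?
W = Fd = 83×3 = 249.0 J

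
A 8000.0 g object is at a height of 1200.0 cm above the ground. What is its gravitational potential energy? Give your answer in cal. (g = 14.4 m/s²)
PE = mgh = 8 kg × 14.4 m/s² × 12 m = 1382 J = 330.4 cal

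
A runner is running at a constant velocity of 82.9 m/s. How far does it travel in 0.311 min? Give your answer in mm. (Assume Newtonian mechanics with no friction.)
d = vt (with unit conversion) = 1547000.0 mm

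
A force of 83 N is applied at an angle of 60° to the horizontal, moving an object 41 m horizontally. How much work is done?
W = Fd cosθ = 83×41×cos(60°) = 1701.5 J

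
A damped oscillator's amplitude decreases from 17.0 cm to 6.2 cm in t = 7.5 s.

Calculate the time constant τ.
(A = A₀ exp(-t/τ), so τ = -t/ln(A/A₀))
A/A₀ = 6.2/17.0 = 0.3647; ln(A/A₀) = -1.009
τ = −t/ln(A/A₀) = −7.5/-1.009 = 7.436 s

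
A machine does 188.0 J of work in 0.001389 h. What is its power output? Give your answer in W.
P = W/t = 188 J / 5 s = 37.6 W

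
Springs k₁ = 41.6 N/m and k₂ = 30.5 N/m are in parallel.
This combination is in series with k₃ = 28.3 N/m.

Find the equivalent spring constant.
k₁₂ = k₁ + k₂ = 72.1 N/m (parallel)
1/k_eq = 1/k₁₂ + 1/k₃ → k_eq = 20.32 N/m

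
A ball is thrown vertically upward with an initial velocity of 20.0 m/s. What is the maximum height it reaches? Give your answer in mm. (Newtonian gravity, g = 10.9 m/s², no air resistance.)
h_max = v₀²/(2g) (with unit conversion) = 18350.0 mm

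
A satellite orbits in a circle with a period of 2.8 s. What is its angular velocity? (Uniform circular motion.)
ω = 2π/T = 2π/2.8 = 2.244 rad/s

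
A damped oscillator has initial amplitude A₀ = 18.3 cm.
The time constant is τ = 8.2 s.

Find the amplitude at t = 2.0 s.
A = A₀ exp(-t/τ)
A = A₀ exp(−t/τ) = 18.3×exp(−2.0/8.2) = 14.34 cm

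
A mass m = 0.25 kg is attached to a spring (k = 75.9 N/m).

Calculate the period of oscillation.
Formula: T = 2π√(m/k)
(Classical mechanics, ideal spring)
T = 2π√(m/k) = 2π√(0.25/75.9) = 0.3606 s; f = 1/T = 2.773 Hz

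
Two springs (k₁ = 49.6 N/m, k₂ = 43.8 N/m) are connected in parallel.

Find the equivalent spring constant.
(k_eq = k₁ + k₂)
k_eq = k₁ + k₂ = 49.6 + 43.8 = 93.4 N/m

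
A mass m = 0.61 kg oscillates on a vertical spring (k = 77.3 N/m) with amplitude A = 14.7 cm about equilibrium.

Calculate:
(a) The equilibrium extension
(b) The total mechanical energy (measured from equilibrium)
x_eq = mg/k = 0.61×9.81/77.3 = 0.07741 m = 7.741 cm
E = ½kA² = ½×77.3×(0.147)² = 0.8352 J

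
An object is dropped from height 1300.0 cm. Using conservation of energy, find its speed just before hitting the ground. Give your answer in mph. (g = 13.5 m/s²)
mgh = ½mv² → v = √(2gh) = √(2×13.5×13) = 18.73 m/s = 41.91 mph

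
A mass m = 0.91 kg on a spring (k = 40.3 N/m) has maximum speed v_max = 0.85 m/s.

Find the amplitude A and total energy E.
½mv²_max = ½kA² → A = v_max√(m/k) = 0.85×√(0.91/40.3) = 0.1277 m = 12.77 cm
E = ½mv²_max = ½×0.91×0.85² = 0.3287 J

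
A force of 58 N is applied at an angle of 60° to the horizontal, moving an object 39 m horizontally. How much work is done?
W = Fd cosθ = 58×39×cos(60°) = 1131.0 J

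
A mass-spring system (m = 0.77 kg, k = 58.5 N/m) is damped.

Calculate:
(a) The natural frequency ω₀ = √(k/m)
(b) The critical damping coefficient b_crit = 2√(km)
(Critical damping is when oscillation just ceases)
ω₀ = √(k/m) = √(58.5/0.77) = 8.716 rad/s
b_crit = 2√(km) = 2√(58.5×0.77) = 13.42 kg/s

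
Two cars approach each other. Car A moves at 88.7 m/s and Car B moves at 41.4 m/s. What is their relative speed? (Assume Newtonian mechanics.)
v_rel = v_A + v_B = 88.7 + 41.4 = 130.1 m/s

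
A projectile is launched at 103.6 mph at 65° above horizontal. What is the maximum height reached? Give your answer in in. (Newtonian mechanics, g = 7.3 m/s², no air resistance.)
H = v₀²sin²(θ)/(2g) (with unit conversion) = 4751.0 in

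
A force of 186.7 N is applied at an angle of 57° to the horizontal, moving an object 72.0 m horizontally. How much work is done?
W = Fd cosθ = 186.7×72.0×cos(57°) = 7321.3 J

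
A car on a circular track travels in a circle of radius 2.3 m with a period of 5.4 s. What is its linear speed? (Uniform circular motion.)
v = 2πr/T = 2π×2.3/5.4 = 2.68 m/s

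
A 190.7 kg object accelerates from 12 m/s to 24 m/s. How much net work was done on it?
W_net = ΔKE = ½m(v₂² − v₁²) = ½×190.7×(24² − 12²) = 41191.2 J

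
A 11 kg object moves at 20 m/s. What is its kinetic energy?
KE = ½mv² = ½×11×20² = 2200.0 J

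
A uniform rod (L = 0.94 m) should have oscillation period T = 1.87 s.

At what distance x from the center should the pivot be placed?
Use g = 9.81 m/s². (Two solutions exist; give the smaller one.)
T = 2π√((L²/12 + x²)/(gx)). Let c = T²g/(4π²) = 0.8689.
x² − cx + L²/12 = 0 → x = (c − √(c² − L²/3))/2 = 0.09516 m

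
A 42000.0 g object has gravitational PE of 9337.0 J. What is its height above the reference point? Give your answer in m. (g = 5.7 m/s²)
PE = mgh → h = PE/(mg) = 9337 J / (42 kg × 5.7 m/s²) = 39 m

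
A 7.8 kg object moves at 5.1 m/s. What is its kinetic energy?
KE = ½mv² = ½×7.8×5.1² = 101.439 J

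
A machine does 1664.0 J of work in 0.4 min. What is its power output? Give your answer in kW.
P = W/t = 1664 J / 24 s = 69.33 W = 0.06933 kW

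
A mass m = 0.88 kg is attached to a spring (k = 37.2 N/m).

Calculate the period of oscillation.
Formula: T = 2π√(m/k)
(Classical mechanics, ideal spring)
T = 2π√(m/k) = 2π√(0.88/37.2) = 0.9664 s; f = 1/T = 1.035 Hz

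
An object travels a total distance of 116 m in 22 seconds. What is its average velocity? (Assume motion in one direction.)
v_avg = Δd / Δt = 116 / 22 = 5.27 m/s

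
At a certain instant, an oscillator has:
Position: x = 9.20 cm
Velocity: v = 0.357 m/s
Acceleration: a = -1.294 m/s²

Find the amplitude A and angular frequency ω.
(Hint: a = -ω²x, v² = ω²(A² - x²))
a = −ω²x → ω = √(|a|/x) = √(1.294/0.092) = 3.75 rad/s
v² = ω²(A² − x²) → A = √(x² + v²/ω²) = √(0.092² + 0.357²/3.75²) = 0.1324 m = 13.24 cm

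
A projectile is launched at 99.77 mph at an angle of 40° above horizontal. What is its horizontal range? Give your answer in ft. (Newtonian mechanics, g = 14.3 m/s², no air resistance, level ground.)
R = v₀² sin(2θ) / g (with unit conversion) = 449.5 ft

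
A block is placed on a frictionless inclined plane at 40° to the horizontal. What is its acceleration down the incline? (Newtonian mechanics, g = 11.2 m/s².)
a = g sin(θ) = 11.2 × sin(40°) = 11.2 × 0.6428 = 7.2 m/s²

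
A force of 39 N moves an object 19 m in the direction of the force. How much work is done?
W = Fd = 39×19 = 741.0 J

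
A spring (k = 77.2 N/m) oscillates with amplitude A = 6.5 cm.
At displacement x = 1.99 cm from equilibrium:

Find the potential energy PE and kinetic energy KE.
E_total = ½kA² = ½×77.2×(0.065)² = 0.1631 J
PE = ½kx² = ½×77.2×(0.0199)² = 0.01529 J
KE = E_total − PE = 0.1478 J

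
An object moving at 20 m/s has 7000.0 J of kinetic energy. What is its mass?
KE = ½mv² → m = 2KE/v² = 2×7000.0/20² = 35.0 kg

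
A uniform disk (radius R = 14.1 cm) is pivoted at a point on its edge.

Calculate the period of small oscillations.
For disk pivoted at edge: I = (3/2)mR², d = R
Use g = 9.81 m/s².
I/m = (3/2)R² = 0.02982 m²; d = R = 0.141 m
T = 2π√((3/2)R²/(gR)) = 2π√(3R/(2g)) = 0.9226 s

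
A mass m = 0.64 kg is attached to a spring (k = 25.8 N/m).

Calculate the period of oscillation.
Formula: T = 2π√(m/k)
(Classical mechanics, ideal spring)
T = 2π√(m/k) = 2π√(0.64/25.8) = 0.9896 s; f = 1/T = 1.011 Hz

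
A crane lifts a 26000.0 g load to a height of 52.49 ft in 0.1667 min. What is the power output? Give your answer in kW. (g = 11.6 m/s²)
W = mgh = 26×11.6×16 = 4825 J
P = W/t = 4825/10 = 482.4 W = 0.4824 kW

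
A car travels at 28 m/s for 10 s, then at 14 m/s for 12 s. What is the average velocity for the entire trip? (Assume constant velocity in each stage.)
d₁ = v₁t₁ = 28 × 10 = 280 m
d₂ = v₂t₂ = 14 × 12 = 168 m
d_total = 448 m, t_total = 22 s
v_avg = d_total/t_total = 448/22 = 20.36 m/s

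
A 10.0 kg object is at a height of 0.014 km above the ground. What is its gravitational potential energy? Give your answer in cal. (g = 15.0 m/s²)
PE = mgh = 10 kg × 15.0 m/s² × 14 m = 2100 J = 501.9 cal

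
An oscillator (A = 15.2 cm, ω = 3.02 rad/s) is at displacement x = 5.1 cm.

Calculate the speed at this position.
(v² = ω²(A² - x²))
v = ω√(A² − x²) = 3.02×√(0.152² − 0.051²) = 0.4324 m/s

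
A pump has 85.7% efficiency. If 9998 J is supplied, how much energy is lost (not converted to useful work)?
W_out = η × W_in = 0.857×9998 = 8568.3 J
W_lost = W_in − W_out = 9998 − 8568.3 = 1429.7 J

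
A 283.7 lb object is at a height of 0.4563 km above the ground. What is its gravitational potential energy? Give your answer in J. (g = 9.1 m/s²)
PE = mgh = 128.7 kg × 9.1 m/s² × 456.3 m = 5.343e+05 J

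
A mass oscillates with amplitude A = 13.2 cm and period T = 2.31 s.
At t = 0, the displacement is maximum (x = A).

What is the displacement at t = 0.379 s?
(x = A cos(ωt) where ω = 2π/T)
ω = 2π/T = 2π/2.31 = 2.72 rad/s
x = A cos(ωt) = 13.2×cos(2.72×0.379) = 6.786 cm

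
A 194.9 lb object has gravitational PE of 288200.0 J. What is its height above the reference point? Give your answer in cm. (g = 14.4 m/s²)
PE = mgh → h = PE/(mg) = 2.882e+05 J / (88.41 kg × 14.4 m/s²) = 226.4 m = 22640.0 cm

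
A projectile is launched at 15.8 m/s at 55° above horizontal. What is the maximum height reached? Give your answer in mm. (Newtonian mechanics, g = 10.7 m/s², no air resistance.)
H = v₀²sin²(θ)/(2g) (with unit conversion) = 7828.0 mm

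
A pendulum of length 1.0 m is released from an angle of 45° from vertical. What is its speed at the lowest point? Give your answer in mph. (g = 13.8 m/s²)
h = L(1 − cosθ) = 1.0×(1 − cos45°) = 0.2929 m
v = √(2gh) = √(2×13.8×0.2929) = 2.843 m/s = 6.36 mph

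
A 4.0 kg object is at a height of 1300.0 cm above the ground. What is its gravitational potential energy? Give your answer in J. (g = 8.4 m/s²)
PE = mgh = 4 kg × 8.4 m/s² × 13 m = 436.8 J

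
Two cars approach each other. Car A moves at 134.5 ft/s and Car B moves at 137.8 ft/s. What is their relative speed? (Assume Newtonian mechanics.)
v_rel = v_A + v_B = 134.5 + 137.8 = 272.3 ft/s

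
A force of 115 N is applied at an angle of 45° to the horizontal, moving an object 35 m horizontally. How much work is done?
W = Fd cosθ = 115×35×cos(45°) = 2846.1 J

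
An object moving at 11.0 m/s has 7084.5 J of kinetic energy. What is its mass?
KE = ½mv² → m = 2KE/v² = 2×7084.5/11.0² = 117.1 kg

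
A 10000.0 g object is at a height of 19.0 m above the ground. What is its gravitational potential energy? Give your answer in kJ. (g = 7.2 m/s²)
PE = mgh = 10 kg × 7.2 m/s² × 19 m = 1368 J = 1.368 kJ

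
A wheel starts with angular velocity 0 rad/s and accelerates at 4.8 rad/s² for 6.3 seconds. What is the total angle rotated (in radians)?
θ = ω₀t + ½αt² = 0×6.3 + ½×4.8×6.3² = 95.26 rad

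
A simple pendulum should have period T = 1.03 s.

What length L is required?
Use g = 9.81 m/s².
T = 2π√(L/g) → L = g(T/2π)² = 9.81×(1.03/2π)² = 0.2636 m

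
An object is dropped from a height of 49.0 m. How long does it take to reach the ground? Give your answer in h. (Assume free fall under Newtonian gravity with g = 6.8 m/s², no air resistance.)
t = √(2h/g) (with unit conversion) = 0.001055 h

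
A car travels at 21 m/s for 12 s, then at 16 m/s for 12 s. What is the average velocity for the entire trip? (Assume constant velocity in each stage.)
d₁ = v₁t₁ = 21 × 12 = 252 m
d₂ = v₂t₂ = 16 × 12 = 192 m
d_total = 444 m, t_total = 24 s
v_avg = d_total/t_total = 444/24 = 18.5 m/s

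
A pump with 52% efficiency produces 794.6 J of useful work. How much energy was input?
W_in = W_out/η = 794.6/0.52 = 1528.1 J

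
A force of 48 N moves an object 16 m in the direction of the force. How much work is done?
W = Fd = 48×16 = 768.0 J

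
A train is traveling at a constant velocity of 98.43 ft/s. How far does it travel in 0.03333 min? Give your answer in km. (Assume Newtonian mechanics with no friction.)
d = vt (with unit conversion) = 0.06 km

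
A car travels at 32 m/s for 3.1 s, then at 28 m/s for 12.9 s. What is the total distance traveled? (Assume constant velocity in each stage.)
d₁ = v₁t₁ = 32 × 3.1 = 99.2 m
d₂ = v₂t₂ = 28 × 12.9 = 361.2 m
d_total = 99.2 + 361.2 = 460.4 m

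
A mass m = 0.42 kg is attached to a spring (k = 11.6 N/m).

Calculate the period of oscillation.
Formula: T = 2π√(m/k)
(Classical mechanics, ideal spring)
T = 2π√(m/k) = 2π√(0.42/11.6) = 1.196 s; f = 1/T = 0.8364 Hz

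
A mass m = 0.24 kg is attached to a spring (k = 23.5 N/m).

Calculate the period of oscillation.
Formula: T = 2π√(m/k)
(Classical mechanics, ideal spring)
T = 2π√(m/k) = 2π√(0.24/23.5) = 0.635 s; f = 1/T = 1.575 Hz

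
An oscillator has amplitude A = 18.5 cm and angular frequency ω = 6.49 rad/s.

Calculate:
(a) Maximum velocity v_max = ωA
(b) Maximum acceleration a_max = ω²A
v_max = ωA = 6.49×0.185 = 1.201 m/s
a_max = ω²A = 6.49²×0.185 = 7.792 m/s²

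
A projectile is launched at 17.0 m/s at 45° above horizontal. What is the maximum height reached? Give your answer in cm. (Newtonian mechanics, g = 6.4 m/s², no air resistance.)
H = v₀²sin²(θ)/(2g) (with unit conversion) = 1129.0 cm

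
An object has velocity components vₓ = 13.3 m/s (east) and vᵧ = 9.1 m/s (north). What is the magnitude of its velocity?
|v| = √(vₓ² + vᵧ²) = √(13.3² + 9.1²) = √(259.7) = 16.12 m/s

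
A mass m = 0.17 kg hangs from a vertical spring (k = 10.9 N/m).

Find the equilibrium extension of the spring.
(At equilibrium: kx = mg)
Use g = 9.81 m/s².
x_eq = mg/k = 0.17×9.81/10.9 = 0.153 m = 15.3 cm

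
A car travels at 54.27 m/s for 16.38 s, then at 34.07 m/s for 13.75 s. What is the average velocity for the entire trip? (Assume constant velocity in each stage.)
d₁ = v₁t₁ = 54.27 × 16.38 = 888.943 m
d₂ = v₂t₂ = 34.07 × 13.75 = 468.462 m
d_total = 1357.41 m, t_total = 30.13 s
v_avg = d_total/t_total = 1357.41/30.13 = 45.05 m/s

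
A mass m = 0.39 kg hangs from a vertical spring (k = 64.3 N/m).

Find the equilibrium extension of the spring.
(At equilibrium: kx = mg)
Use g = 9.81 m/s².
x_eq = mg/k = 0.39×9.81/64.3 = 0.0595 m = 5.95 cm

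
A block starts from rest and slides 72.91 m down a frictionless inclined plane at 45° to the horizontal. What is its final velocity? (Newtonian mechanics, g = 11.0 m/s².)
a = g sin(θ) = 11.0 × sin(45°) = 7.78 m/s²
v = √(2ad) = √(2 × 7.78 × 72.91) = 33.68 m/s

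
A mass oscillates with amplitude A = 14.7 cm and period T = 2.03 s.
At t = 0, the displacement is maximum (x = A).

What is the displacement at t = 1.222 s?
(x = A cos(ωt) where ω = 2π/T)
ω = 2π/T = 2π/2.03 = 3.095 rad/s
x = A cos(ωt) = 14.7×cos(3.095×1.222) = -11.78 cm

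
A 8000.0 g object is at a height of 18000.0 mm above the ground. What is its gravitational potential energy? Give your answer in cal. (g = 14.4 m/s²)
PE = mgh = 8 kg × 14.4 m/s² × 18 m = 2074 J = 495.6 cal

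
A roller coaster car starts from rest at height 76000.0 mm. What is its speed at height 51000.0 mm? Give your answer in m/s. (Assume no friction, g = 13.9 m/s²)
mgh₁ = ½mv₂² + mgh₂ → v₂ = √(2g(h₁−h₂)) = √(2×13.9×(76−51)) = 26.36 m/s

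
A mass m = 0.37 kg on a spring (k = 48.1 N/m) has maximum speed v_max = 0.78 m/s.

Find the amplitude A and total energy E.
½mv²_max = ½kA² → A = v_max√(m/k) = 0.78×√(0.37/48.1) = 0.06841 m = 6.841 cm
E = ½mv²_max = ½×0.37×0.78² = 0.1126 J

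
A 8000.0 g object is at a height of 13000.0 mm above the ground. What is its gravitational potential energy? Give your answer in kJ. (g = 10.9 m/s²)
PE = mgh = 8 kg × 10.9 m/s² × 13 m = 1134 J = 1.134 kJ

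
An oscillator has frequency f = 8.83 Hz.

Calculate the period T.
T = 1/f = 1/8.83 = 0.1133 s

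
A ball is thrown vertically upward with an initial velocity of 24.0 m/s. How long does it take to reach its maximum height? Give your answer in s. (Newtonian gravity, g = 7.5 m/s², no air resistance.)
t_up = v₀/g = 3.2 s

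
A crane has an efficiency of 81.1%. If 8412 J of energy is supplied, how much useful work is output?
W_out = η × W_in = 0.811 × 8412 = 6822.1 J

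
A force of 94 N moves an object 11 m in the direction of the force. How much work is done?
W = Fd = 94×11 = 1034.0 J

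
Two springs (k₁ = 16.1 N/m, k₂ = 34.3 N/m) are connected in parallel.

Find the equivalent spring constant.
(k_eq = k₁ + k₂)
k_eq = k₁ + k₂ = 16.1 + 34.3 = 50.4 N/m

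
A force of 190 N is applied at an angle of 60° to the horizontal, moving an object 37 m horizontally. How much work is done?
W = Fd cosθ = 190×37×cos(60°) = 3515.0 J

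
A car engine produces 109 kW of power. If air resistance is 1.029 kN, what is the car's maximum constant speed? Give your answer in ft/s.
P = Fv → v = P/F = 109000 W / 1029 N = 105.9 m/s = 347.5 ft/s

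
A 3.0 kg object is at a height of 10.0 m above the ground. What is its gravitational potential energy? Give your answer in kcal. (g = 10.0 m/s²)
PE = mgh = 3 kg × 10.0 m/s² × 10 m = 300 J = 0.0717 kcal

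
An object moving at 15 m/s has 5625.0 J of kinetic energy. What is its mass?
KE = ½mv² → m = 2KE/v² = 2×5625.0/15² = 50.0 kg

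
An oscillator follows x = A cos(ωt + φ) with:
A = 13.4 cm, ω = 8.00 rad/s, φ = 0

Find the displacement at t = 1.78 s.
x = A cos(ωt + φ) = 13.4×cos(8.0×1.78 + 0) = -1.376 cm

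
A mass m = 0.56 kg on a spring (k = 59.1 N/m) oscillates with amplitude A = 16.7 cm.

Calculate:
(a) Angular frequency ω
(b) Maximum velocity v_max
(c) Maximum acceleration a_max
ω = √(k/m) = √(59.1/0.56) = 10.27 rad/s
v_max = ωA = 10.27×0.167 = 1.716 m/s
a_max = ω²A = 10.27²×0.167 = 17.62 m/s²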